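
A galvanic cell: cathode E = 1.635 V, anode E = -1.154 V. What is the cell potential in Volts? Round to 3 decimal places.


Standard cell potential: E_cell = E_cathode - E_anode.
E_cell = 1.635 - (-1.154)
E_cell = 2.789 V, rounded to 3 dp:

2.789 V


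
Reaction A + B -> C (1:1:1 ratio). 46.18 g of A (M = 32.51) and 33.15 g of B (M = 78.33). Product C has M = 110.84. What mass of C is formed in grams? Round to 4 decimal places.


Find moles of each reactant; the smaller value is the limiting reagent in a 1:1:1 reaction, so moles_C equals moles of the limiter.
n_A = mass_A / M_A = 46.18 / 32.51 = 1.420486 mol
n_B = mass_B / M_B = 33.15 / 78.33 = 0.423209 mol
Limiting reagent: B (smaller), n_limiting = 0.423209 mol
mass_C = n_limiting * M_C = 0.423209 * 110.84
mass_C = 46.90848556 g, rounded to 4 dp:

46.9085 g


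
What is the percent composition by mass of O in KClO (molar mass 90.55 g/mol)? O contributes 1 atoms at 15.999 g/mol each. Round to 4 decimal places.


pct = 100 * (n_elem * M_elem) / M_total
mass_contribution = 1 * 15.999 = 15.999 g/mol
pct = 100 * 15.999 / 90.55
pct = 17.66869133 %, rounded to 4 dp:

17.6687 %


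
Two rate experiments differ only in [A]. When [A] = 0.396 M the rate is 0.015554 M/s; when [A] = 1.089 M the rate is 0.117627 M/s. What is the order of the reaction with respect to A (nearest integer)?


Rate is proportional to [A]^n, so rate2/rate1 = ([A]2/[A]1)^n. Take logs to solve for n.
rate2/rate1 = 0.117627 / 0.015554 = 7.5625
[A]2/[A]1 = 1.089 / 0.396 = 2.75
n = ln(7.5625) / ln(2.75) = 2.0
Nearest integer order:

2


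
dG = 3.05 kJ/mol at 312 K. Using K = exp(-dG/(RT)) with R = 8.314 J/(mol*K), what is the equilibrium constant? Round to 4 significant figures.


dG is in kJ/mol; multiply by 1000 to match R in J/(mol*K).
RT = 8.314 * 312 = 2593.968 J/mol
exponent = -dG*1000 / (RT) = -(3.05*1000) / 2593.968 = -1.17580479
K = exp(-1.17580479)
K = 0.30857055, rounded to 4 significant figures:

0.3086


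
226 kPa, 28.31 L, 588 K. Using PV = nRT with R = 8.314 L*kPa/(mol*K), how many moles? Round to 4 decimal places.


PV = nRT, solve for n = PV / (RT).
PV = 226 * 28.31 = 6398.06
RT = 8.314 * 588 = 4888.632
n = 6398.06 / 4888.632
n = 1.30876286 mol, rounded to 4 dp:

1.3088 mol


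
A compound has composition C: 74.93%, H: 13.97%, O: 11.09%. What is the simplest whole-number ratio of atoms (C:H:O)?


Assume 100 g of compound, divide each mass% by atomic mass to get moles, then normalize by the smallest to get a raw atom ratio.
Moles per 100 g: C: 74.93/12.011 = 6.2384, H: 13.97/1.008 = 13.8591, O: 11.09/15.999 = 0.6932
Raw ratio (divide by min = 0.6932): C: 9.0, H: 19.994, O: 1.0
Multiply by 1 to clear fractions: C: 9.0 ~= 9, H: 19.994 ~= 20, O: 1.0 ~= 1
Reduce by GCD to get the simplest whole-number ratio:

9:20:1


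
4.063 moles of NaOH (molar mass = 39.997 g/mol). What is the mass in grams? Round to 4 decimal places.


mass = n * M
mass = 4.063 * 39.997
mass = 162.507811 g, rounded to 4 dp:

162.5078 g


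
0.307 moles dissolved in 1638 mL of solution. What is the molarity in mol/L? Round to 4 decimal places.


Convert volume to liters: V_L = V_mL / 1000.
V_L = 1638 / 1000 = 1.638 L
M = n / V_L = 0.307 / 1.638
M = 0.18742369 mol/L, rounded to 4 dp:

0.1874 mol/L


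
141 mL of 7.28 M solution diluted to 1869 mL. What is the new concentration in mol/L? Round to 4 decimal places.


Dilution: M1*V1 = M2*V2, solve for M2.
M2 = M1*V1 / V2
M2 = 7.28 * 141 / 1869
M2 = 1026.48 / 1869
M2 = 0.54921348 mol/L, rounded to 4 dp:

0.5492 mol/L


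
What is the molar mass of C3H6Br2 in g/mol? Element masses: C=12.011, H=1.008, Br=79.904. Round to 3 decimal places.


M = sum(count * atomic_mass) over atoms.
M = 3*12.011 + 6*1.008 + 2*79.904
M = 36.033 + 6.048 + 159.808
M = 201.889 g/mol, rounded to 3 dp:

201.889 g/mol


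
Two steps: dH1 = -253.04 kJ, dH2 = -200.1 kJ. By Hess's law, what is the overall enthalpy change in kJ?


Hess's law: enthalpy is a state function, so add the step enthalpies.
dH_total = dH1 + dH2 = -253.04 + (-200.1)
dH_total = -453.14 kJ:

-453.14 kJ


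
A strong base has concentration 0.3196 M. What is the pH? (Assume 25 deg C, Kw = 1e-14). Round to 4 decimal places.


A strong base dissociates completely, so [OH-] equals the given concentration.
pOH = -log10([OH-]) = -log10(0.3196) = 0.495393
pH = 14 - pOH = 14 - 0.495393
pH = 13.504607, rounded to 4 dp:

13.5046


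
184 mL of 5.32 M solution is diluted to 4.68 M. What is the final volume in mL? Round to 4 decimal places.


Dilution: M1*V1 = M2*V2, solve for V2.
V2 = M1*V1 / M2
V2 = 5.32 * 184 / 4.68
V2 = 978.88 / 4.68
V2 = 209.16239316 mL, rounded to 4 dp:

209.1624 mL


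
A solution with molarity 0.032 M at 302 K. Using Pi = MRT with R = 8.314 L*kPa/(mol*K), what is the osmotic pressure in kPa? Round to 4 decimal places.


Osmotic pressure (van't Hoff): Pi = M*R*T.
RT = 8.314 * 302 = 2510.828
Pi = 0.032 * 2510.828
Pi = 80.346496 kPa, rounded to 4 dp:

80.3465 kPa


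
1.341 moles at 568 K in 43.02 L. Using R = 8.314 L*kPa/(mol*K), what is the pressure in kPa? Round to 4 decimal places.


PV = nRT, solve for P = nRT / V.
nRT = 1.341 * 8.314 * 568 = 6332.674
P = 6332.674 / 43.02
P = 147.20302185 kPa, rounded to 4 dp:

147.2030 kPa


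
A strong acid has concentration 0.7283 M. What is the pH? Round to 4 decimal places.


A strong acid dissociates completely, so [H+] equals the given concentration.
pH = -log10([H+]) = -log10(0.7283)
pH = 0.13768969, rounded to 4 dp:

0.1377


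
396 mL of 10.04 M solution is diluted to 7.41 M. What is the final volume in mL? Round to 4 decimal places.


Dilution: M1*V1 = M2*V2, solve for V2.
V2 = M1*V1 / M2
V2 = 10.04 * 396 / 7.41
V2 = 3975.84 / 7.41
V2 = 536.55060729 mL, rounded to 4 dp:

536.5506 mL


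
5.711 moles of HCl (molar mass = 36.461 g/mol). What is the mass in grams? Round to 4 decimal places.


mass = n * M
mass = 5.711 * 36.461
mass = 208.228771 g, rounded to 4 dp:

208.2288 g


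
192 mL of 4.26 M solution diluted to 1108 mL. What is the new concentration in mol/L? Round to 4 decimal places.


Dilution: M1*V1 = M2*V2, solve for M2.
M2 = M1*V1 / V2
M2 = 4.26 * 192 / 1108
M2 = 817.92 / 1108
M2 = 0.73819495 mol/L, rounded to 4 dp:

0.7382 mol/L


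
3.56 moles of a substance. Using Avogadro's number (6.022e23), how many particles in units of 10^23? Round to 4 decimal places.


N = n * NA, then divide by 1e23 for the requested units.
N / 1e23 = n * 6.022
N / 1e23 = 3.56 * 6.022
N / 1e23 = 21.43832, rounded to 4 dp:

21.4383


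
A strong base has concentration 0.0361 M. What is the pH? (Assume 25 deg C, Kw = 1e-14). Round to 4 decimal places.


A strong base dissociates completely, so [OH-] equals the given concentration.
pOH = -log10([OH-]) = -log10(0.0361) = 1.442493
pH = 14 - pOH = 14 - 1.442493
pH = 12.557507, rounded to 4 dp:

12.5575


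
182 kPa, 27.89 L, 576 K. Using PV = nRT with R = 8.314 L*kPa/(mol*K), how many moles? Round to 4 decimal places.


PV = nRT, solve for n = PV / (RT).
PV = 182 * 27.89 = 5075.98
RT = 8.314 * 576 = 4788.864
n = 5075.98 / 4788.864
n = 1.05995493 mol, rounded to 4 dp:

1.0600 mol


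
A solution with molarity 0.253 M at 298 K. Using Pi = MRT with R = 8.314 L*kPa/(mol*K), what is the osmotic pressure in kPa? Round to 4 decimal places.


Osmotic pressure (van't Hoff): Pi = M*R*T.
RT = 8.314 * 298 = 2477.572
Pi = 0.253 * 2477.572
Pi = 626.825716 kPa, rounded to 4 dp:

626.8257 kPa


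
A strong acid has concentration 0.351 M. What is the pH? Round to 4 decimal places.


A strong acid dissociates completely, so [H+] equals the given concentration.
pH = -log10([H+]) = -log10(0.351)
pH = 0.45469288, rounded to 4 dp:

0.4547


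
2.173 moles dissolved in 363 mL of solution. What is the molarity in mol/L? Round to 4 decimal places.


Convert volume to liters: V_L = V_mL / 1000.
V_L = 363 / 1000 = 0.363 L
M = n / V_L = 2.173 / 0.363
M = 5.9862259 mol/L, rounded to 4 dp:

5.9862 mol/L


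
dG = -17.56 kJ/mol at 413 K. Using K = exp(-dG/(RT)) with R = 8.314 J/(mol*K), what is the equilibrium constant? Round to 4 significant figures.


dG is in kJ/mol; multiply by 1000 to match R in J/(mol*K).
RT = 8.314 * 413 = 3433.682 J/mol
exponent = -dG*1000 / (RT) = -(-17.56*1000) / 3433.682 = 5.11404376
K = exp(5.11404376)
K = 166.34164, rounded to 4 significant figures:

166.3


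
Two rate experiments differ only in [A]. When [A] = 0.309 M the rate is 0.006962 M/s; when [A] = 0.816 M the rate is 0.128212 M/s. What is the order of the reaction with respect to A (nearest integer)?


Rate is proportional to [A]^n, so rate2/rate1 = ([A]2/[A]1)^n. Take logs to solve for n.
rate2/rate1 = 0.128212 / 0.006962 = 18.416
[A]2/[A]1 = 0.816 / 0.309 = 2.6408
n = ln(18.416) / ln(2.6408) = 3.0
Nearest integer order:

3


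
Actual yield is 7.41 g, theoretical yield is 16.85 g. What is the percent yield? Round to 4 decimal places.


% yield = 100 * actual / theoretical
% yield = 100 * 7.41 / 16.85
% yield = 43.97626113 %, rounded to 4 dp:

43.9763 %


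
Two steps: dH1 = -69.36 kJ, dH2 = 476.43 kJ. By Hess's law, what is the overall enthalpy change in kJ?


Hess's law: enthalpy is a state function, so add the step enthalpies.
dH_total = dH1 + dH2 = -69.36 + (476.43)
dH_total = 407.07 kJ:

407.07 kJ


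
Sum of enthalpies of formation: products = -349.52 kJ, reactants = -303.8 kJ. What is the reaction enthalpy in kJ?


dH_rxn = sum(dH_f products) - sum(dH_f reactants)
dH_rxn = -349.52 - (-303.8)
dH_rxn = -45.72 kJ:

-45.72 kJ


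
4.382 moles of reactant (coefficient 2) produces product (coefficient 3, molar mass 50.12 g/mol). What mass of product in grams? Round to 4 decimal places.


Use the coefficient ratio to convert reactant moles to product moles, then multiply by the product's molar mass.
moles_P = moles_R * (coeff_P / coeff_R) = 4.382 * (3/2) = 6.573
mass_P = moles_P * M_P = 6.573 * 50.12
mass_P = 329.43876 g, rounded to 4 dp:

329.4388 g


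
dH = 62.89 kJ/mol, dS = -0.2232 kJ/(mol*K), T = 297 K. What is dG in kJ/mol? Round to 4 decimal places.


Gibbs: dG = dH - T*dS (consistent units, dS already in kJ/(mol*K)).
T*dS = 297 * -0.2232 = -66.2904
dG = 62.89 - (-66.2904)
dG = 129.1804 kJ/mol, rounded to 4 dp:

129.1804 kJ/mol


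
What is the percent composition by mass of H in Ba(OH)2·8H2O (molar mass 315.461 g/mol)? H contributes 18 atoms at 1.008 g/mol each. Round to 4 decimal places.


pct = 100 * (n_elem * M_elem) / M_total
mass_contribution = 18 * 1.008 = 18.144 g/mol
pct = 100 * 18.144 / 315.461
pct = 5.7515826 %, rounded to 4 dp:

5.7516 %


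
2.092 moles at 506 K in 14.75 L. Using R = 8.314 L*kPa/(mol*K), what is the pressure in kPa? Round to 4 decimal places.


PV = nRT, solve for P = nRT / V.
nRT = 2.092 * 8.314 * 506 = 8800.8013
P = 8800.8013 / 14.75
P = 596.66449492 kPa, rounded to 4 dp:

596.6645 kPa


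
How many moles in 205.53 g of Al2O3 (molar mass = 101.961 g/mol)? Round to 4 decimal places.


n = mass / M
n = 205.53 / 101.961
n = 2.01577074 mol, rounded to 4 dp:

2.0158 mol


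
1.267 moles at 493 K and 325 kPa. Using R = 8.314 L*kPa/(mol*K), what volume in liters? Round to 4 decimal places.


PV = nRT, solve for V = nRT / P.
nRT = 1.267 * 8.314 * 493 = 5193.1821
V = 5193.1821 / 325
V = 15.97902185 L, rounded to 4 dp:

15.9790 L


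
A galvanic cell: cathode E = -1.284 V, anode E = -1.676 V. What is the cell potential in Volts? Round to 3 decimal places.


Standard cell potential: E_cell = E_cathode - E_anode.
E_cell = -1.284 - (-1.676)
E_cell = 0.392 V, rounded to 3 dp:

0.392 V


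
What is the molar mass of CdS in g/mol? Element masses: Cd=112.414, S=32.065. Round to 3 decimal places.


M = sum(count * atomic_mass) over atoms.
M = 1*112.414 + 1*32.065
M = 112.414 + 32.065
M = 144.479 g/mol, rounded to 3 dp:

144.479 g/mol


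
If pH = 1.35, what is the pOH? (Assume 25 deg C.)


At 25 deg C, pH + pOH = 14.
pOH = 14 - pH = 14 - 1.35
pOH = 12.65:

12.65


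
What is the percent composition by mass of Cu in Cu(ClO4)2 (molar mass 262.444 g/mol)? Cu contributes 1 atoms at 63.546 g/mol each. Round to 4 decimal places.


pct = 100 * (n_elem * M_elem) / M_total
mass_contribution = 1 * 63.546 = 63.546 g/mol
pct = 100 * 63.546 / 262.444
pct = 24.21316548 %, rounded to 4 dp:

24.2132 %


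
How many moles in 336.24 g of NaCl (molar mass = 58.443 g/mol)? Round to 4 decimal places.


n = mass / M
n = 336.24 / 58.443
n = 5.75329809 mol, rounded to 4 dp:

5.7533 mol


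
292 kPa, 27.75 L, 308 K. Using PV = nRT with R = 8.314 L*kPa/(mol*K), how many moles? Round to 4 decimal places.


PV = nRT, solve for n = PV / (RT).
PV = 292 * 27.75 = 8103.0
RT = 8.314 * 308 = 2560.712
n = 8103.0 / 2560.712
n = 3.16435429 mol, rounded to 4 dp:

3.1644 mol


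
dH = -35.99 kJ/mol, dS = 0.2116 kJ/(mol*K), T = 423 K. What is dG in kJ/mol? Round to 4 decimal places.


Gibbs: dG = dH - T*dS (consistent units, dS already in kJ/(mol*K)).
T*dS = 423 * 0.2116 = 89.5068
dG = -35.99 - (89.5068)
dG = -125.4968 kJ/mol, rounded to 4 dp:

-125.4968 kJ/mol


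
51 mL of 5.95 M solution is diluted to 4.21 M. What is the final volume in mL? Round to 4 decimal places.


Dilution: M1*V1 = M2*V2, solve for V2.
V2 = M1*V1 / M2
V2 = 5.95 * 51 / 4.21
V2 = 303.45 / 4.21
V2 = 72.0783848 mL, rounded to 4 dp:

72.0784 mL


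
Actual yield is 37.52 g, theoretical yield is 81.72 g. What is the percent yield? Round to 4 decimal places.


% yield = 100 * actual / theoretical
% yield = 100 * 37.52 / 81.72
% yield = 45.91287323 %, rounded to 4 dp:

45.9129 %


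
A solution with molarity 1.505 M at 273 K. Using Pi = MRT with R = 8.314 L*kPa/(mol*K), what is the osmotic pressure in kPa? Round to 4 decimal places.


Osmotic pressure (van't Hoff): Pi = M*R*T.
RT = 8.314 * 273 = 2269.722
Pi = 1.505 * 2269.722
Pi = 3415.93161 kPa, rounded to 4 dp:

3415.9316 kPa


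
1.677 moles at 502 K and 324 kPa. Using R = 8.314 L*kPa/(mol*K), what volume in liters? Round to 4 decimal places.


PV = nRT, solve for V = nRT / P.
nRT = 1.677 * 8.314 * 502 = 6999.1742
V = 6999.1742 / 324
V = 21.60238951 L, rounded to 4 dp:

21.6024 L


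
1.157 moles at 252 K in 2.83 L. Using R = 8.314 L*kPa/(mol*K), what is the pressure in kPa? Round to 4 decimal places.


PV = nRT, solve for P = nRT / V.
nRT = 1.157 * 8.314 * 252 = 2424.0631
P = 2424.0631 / 2.83
P = 856.55939929 kPa, rounded to 4 dp:

856.5594 kPa


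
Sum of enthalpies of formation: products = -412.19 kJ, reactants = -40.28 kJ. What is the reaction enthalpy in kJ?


dH_rxn = sum(dH_f products) - sum(dH_f reactants)
dH_rxn = -412.19 - (-40.28)
dH_rxn = -371.91 kJ:

-371.91 kJ


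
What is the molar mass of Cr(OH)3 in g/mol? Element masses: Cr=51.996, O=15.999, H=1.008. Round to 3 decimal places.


M = sum(count * atomic_mass) over atoms.
M = 1*51.996 + 3*15.999 + 3*1.008
M = 51.996 + 47.997 + 3.024
M = 103.017 g/mol, rounded to 3 dp:

103.017 g/mol


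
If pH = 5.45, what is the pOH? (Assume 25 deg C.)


At 25 deg C, pH + pOH = 14.
pOH = 14 - pH = 14 - 5.45
pOH = 8.55:

8.55


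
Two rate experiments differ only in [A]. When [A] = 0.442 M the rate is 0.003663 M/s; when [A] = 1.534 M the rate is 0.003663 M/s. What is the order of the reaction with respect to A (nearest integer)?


Rate is proportional to [A]^n, so rate2/rate1 = ([A]2/[A]1)^n. Take logs to solve for n.
rate2/rate1 = 0.003663 / 0.003663 = 1.0
[A]2/[A]1 = 1.534 / 0.442 = 3.4706
n = ln(1.0) / ln(3.4706) = 0.0
Nearest integer order:

0


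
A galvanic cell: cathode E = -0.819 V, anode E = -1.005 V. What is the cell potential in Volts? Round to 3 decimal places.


Standard cell potential: E_cell = E_cathode - E_anode.
E_cell = -0.819 - (-1.005)
E_cell = 0.186 V, rounded to 3 dp:

0.186 V


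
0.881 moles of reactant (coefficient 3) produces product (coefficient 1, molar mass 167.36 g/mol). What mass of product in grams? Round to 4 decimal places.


Use the coefficient ratio to convert reactant moles to product moles, then multiply by the product's molar mass.
moles_P = moles_R * (coeff_P / coeff_R) = 0.881 * (1/3) = 0.293667
mass_P = moles_P * M_P = 0.293667 * 167.36
mass_P = 49.14810912 g, rounded to 4 dp:

49.1481 g


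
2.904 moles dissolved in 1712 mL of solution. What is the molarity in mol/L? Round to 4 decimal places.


Convert volume to liters: V_L = V_mL / 1000.
V_L = 1712 / 1000 = 1.712 L
M = n / V_L = 2.904 / 1.712
M = 1.69626168 mol/L, rounded to 4 dp:

1.6963 mol/L


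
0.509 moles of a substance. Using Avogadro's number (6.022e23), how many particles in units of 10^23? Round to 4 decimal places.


N = n * NA, then divide by 1e23 for the requested units.
N / 1e23 = n * 6.022
N / 1e23 = 0.509 * 6.022
N / 1e23 = 3.065198, rounded to 4 dp:

3.0652


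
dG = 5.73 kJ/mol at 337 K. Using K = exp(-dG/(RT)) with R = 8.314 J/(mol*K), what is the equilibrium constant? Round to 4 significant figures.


dG is in kJ/mol; multiply by 1000 to match R in J/(mol*K).
RT = 8.314 * 337 = 2801.818 J/mol
exponent = -dG*1000 / (RT) = -(5.73*1000) / 2801.818 = -2.04510072
K = exp(-2.04510072)
K = 0.12936716, rounded to 4 significant figures:

0.1294


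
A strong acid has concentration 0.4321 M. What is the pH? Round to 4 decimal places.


A strong acid dissociates completely, so [H+] equals the given concentration.
pH = -log10([H+]) = -log10(0.4321)
pH = 0.36441573, rounded to 4 dp:

0.3644


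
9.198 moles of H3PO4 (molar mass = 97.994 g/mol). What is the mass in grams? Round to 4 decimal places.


mass = n * M
mass = 9.198 * 97.994
mass = 901.348812 g, rounded to 4 dp:

901.3488 g


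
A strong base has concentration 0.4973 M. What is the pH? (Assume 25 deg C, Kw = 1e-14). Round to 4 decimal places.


A strong base dissociates completely, so [OH-] equals the given concentration.
pOH = -log10([OH-]) = -log10(0.4973) = 0.303382
pH = 14 - pOH = 14 - 0.303382
pH = 13.696618, rounded to 4 dp:

13.6966


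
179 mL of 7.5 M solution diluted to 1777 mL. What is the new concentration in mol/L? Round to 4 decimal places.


Dilution: M1*V1 = M2*V2, solve for M2.
M2 = M1*V1 / V2
M2 = 7.5 * 179 / 1777
M2 = 1342.5 / 1777
M2 = 0.75548678 mol/L, rounded to 4 dp:

0.7555 mol/L


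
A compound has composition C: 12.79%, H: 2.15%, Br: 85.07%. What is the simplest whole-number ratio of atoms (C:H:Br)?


Assume 100 g of compound, divide each mass% by atomic mass to get moles, then normalize by the smallest to get a raw atom ratio.
Moles per 100 g: C: 12.79/12.011 = 1.0649, H: 2.15/1.008 = 2.1329, Br: 85.07/79.904 = 1.0647
Raw ratio (divide by min = 1.0647): C: 1.0, H: 2.003, Br: 1.0
Multiply by 1 to clear fractions: C: 1.0 ~= 1, H: 2.003 ~= 2, Br: 1.0 ~= 1
Reduce by GCD to get the simplest whole-number ratio:

1:2:1


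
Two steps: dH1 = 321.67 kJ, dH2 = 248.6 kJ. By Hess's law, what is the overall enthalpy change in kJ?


Hess's law: enthalpy is a state function, so add the step enthalpies.
dH_total = dH1 + dH2 = 321.67 + (248.6)
dH_total = 570.27 kJ:

570.27 kJ


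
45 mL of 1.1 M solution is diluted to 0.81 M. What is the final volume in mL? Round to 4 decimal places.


Dilution: M1*V1 = M2*V2, solve for V2.
V2 = M1*V1 / M2
V2 = 1.1 * 45 / 0.81
V2 = 49.5 / 0.81
V2 = 61.11111111 mL, rounded to 4 dp:

61.1111 mL


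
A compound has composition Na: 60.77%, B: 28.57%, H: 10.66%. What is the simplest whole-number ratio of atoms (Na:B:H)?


Assume 100 g of compound, divide each mass% by atomic mass to get moles, then normalize by the smallest to get a raw atom ratio.
Moles per 100 g: Na: 60.77/22.99 = 2.6433, B: 28.57/10.81 = 2.6429, H: 10.66/1.008 = 10.5754
Raw ratio (divide by min = 2.6429): Na: 1.0, B: 1.0, H: 4.001
Multiply by 1 to clear fractions: Na: 1.0 ~= 1, B: 1.0 ~= 1, H: 4.001 ~= 4
Reduce by GCD to get the simplest whole-number ratio:

1:1:4


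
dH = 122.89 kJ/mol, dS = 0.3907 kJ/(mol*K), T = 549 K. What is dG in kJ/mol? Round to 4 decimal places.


Gibbs: dG = dH - T*dS (consistent units, dS already in kJ/(mol*K)).
T*dS = 549 * 0.3907 = 214.4943
dG = 122.89 - (214.4943)
dG = -91.6043 kJ/mol, rounded to 4 dp:

-91.6043 kJ/mol


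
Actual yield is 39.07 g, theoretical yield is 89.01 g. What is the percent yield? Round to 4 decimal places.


% yield = 100 * actual / theoretical
% yield = 100 * 39.07 / 89.01
% yield = 43.8939445 %, rounded to 4 dp:

43.8939 %


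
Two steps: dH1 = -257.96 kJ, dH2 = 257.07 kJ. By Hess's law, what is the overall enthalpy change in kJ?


Hess's law: enthalpy is a state function, so add the step enthalpies.
dH_total = dH1 + dH2 = -257.96 + (257.07)
dH_total = -0.89 kJ:

-0.89 kJ


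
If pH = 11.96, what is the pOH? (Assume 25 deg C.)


At 25 deg C, pH + pOH = 14.
pOH = 14 - pH = 14 - 11.96
pOH = 2.04:

2.04


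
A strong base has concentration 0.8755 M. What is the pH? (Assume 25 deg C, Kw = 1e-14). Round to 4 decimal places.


A strong base dissociates completely, so [OH-] equals the given concentration.
pOH = -log10([OH-]) = -log10(0.8755) = 0.057744
pH = 14 - pOH = 14 - 0.057744
pH = 13.942256, rounded to 4 dp:

13.9423


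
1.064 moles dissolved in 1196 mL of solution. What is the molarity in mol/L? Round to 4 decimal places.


Convert volume to liters: V_L = V_mL / 1000.
V_L = 1196 / 1000 = 1.196 L
M = n / V_L = 1.064 / 1.196
M = 0.88963211 mol/L, rounded to 4 dp:

0.8896 mol/L


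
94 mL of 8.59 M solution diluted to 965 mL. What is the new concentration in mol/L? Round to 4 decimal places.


Dilution: M1*V1 = M2*V2, solve for M2.
M2 = M1*V1 / V2
M2 = 8.59 * 94 / 965
M2 = 807.46 / 965
M2 = 0.83674611 mol/L, rounded to 4 dp:

0.8367 mol/L


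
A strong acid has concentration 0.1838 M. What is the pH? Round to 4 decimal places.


A strong acid dissociates completely, so [H+] equals the given concentration.
pH = -log10([H+]) = -log10(0.1838)
pH = 0.73565449, rounded to 4 dp:

0.7357


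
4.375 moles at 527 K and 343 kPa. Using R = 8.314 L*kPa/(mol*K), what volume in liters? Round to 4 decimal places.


PV = nRT, solve for V = nRT / P.
nRT = 4.375 * 8.314 * 527 = 19168.9663
V = 19168.9663 / 343
V = 55.88619913 L, rounded to 4 dp:

55.8862 L


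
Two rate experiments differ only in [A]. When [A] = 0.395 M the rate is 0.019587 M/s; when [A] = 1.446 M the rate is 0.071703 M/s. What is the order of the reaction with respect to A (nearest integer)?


Rate is proportional to [A]^n, so rate2/rate1 = ([A]2/[A]1)^n. Take logs to solve for n.
rate2/rate1 = 0.071703 / 0.019587 = 3.6607
[A]2/[A]1 = 1.446 / 0.395 = 3.6608
n = ln(3.6607) / ln(3.6608) = 1.0
Nearest integer order:

1


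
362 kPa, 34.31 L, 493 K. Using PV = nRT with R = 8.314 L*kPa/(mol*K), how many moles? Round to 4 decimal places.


PV = nRT, solve for n = PV / (RT).
PV = 362 * 34.31 = 12420.22
RT = 8.314 * 493 = 4098.802
n = 12420.22 / 4098.802
n = 3.03020736 mol, rounded to 4 dp:

3.0302 mol


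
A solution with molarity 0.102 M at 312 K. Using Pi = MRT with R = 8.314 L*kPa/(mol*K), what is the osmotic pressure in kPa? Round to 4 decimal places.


Osmotic pressure (van't Hoff): Pi = M*R*T.
RT = 8.314 * 312 = 2593.968
Pi = 0.102 * 2593.968
Pi = 264.584736 kPa, rounded to 4 dp:

264.5847 kPa


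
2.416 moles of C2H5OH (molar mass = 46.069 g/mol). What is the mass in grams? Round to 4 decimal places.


mass = n * M
mass = 2.416 * 46.069
mass = 111.302704 g, rounded to 4 dp:

111.3027 g


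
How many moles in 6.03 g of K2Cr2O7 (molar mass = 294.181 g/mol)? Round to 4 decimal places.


n = mass / M
n = 6.03 / 294.181
n = 0.02049758 mol, rounded to 4 dp:

0.0205 mol


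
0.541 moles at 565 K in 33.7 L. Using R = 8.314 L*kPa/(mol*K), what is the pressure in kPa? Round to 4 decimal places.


PV = nRT, solve for P = nRT / V.
nRT = 0.541 * 8.314 * 565 = 2541.2988
P = 2541.2988 / 33.7
P = 75.40945994 kPa, rounded to 4 dp:

75.4095 kPa


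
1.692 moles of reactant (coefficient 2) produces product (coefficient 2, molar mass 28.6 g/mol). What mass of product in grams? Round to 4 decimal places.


Use the coefficient ratio to convert reactant moles to product moles, then multiply by the product's molar mass.
moles_P = moles_R * (coeff_P / coeff_R) = 1.692 * (2/2) = 1.692
mass_P = moles_P * M_P = 1.692 * 28.6
mass_P = 48.3912 g, rounded to 4 dp:

48.3912 g


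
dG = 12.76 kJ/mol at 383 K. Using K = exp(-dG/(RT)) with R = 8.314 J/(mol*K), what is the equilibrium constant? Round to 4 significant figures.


dG is in kJ/mol; multiply by 1000 to match R in J/(mol*K).
RT = 8.314 * 383 = 3184.262 J/mol
exponent = -dG*1000 / (RT) = -(12.76*1000) / 3184.262 = -4.00720795
K = exp(-4.00720795)
K = 0.018184095, rounded to 4 significant figures:

0.01818


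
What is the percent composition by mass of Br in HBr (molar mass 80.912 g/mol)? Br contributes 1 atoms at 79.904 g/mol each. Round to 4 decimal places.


pct = 100 * (n_elem * M_elem) / M_total
mass_contribution = 1 * 79.904 = 79.904 g/mol
pct = 100 * 79.904 / 80.912
pct = 98.7542021 %, rounded to 4 dp:

98.7542 %


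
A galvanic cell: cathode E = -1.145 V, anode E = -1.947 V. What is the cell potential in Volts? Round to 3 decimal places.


Standard cell potential: E_cell = E_cathode - E_anode.
E_cell = -1.145 - (-1.947)
E_cell = 0.802 V, rounded to 3 dp:

0.802 V


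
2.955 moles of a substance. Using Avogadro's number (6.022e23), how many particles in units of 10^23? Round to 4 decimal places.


N = n * NA, then divide by 1e23 for the requested units.
N / 1e23 = n * 6.022
N / 1e23 = 2.955 * 6.022
N / 1e23 = 17.79501, rounded to 4 dp:

17.7950


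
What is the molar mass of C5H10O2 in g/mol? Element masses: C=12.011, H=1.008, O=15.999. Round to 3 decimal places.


M = sum(count * atomic_mass) over atoms.
M = 5*12.011 + 10*1.008 + 2*15.999
M = 60.055 + 10.08 + 31.998
M = 102.133 g/mol, rounded to 3 dp:

102.133 g/mol


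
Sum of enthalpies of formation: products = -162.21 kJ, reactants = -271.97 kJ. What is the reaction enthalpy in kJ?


dH_rxn = sum(dH_f products) - sum(dH_f reactants)
dH_rxn = -162.21 - (-271.97)
dH_rxn = 109.76 kJ:

109.76 kJ


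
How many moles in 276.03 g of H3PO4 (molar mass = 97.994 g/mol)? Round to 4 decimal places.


n = mass / M
n = 276.03 / 97.994
n = 2.81680511 mol, rounded to 4 dp:

2.8168 mol


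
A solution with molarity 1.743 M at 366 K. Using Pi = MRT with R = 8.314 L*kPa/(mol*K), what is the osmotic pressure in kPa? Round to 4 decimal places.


Osmotic pressure (van't Hoff): Pi = M*R*T.
RT = 8.314 * 366 = 3042.924
Pi = 1.743 * 3042.924
Pi = 5303.816532 kPa, rounded to 4 dp:

5303.8165 kPa


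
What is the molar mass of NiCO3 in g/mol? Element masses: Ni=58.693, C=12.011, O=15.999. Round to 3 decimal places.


M = sum(count * atomic_mass) over atoms.
M = 1*58.693 + 1*12.011 + 3*15.999
M = 58.693 + 12.011 + 47.997
M = 118.701 g/mol, rounded to 3 dp:

118.701 g/mol


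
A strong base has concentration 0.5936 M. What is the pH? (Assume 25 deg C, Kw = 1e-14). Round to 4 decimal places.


A strong base dissociates completely, so [OH-] equals the given concentration.
pOH = -log10([OH-]) = -log10(0.5936) = 0.226506
pH = 14 - pOH = 14 - 0.226506
pH = 13.773494, rounded to 4 dp:

13.7735


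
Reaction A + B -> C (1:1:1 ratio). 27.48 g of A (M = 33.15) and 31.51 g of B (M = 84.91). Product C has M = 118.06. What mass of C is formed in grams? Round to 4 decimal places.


Find moles of each reactant; the smaller value is the limiting reagent in a 1:1:1 reaction, so moles_C equals moles of the limiter.
n_A = mass_A / M_A = 27.48 / 33.15 = 0.828959 mol
n_B = mass_B / M_B = 31.51 / 84.91 = 0.371099 mol
Limiting reagent: B (smaller), n_limiting = 0.371099 mol
mass_C = n_limiting * M_C = 0.371099 * 118.06
mass_C = 43.81194794 g, rounded to 4 dp:

43.8119 g


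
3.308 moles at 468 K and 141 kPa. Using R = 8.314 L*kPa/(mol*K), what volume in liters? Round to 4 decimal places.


PV = nRT, solve for V = nRT / P.
nRT = 3.308 * 8.314 * 468 = 12871.2692
V = 12871.2692 / 141
V = 91.28559716 L, rounded to 4 dp:

91.2856 L


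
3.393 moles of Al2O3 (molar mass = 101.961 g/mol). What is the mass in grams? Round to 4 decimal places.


mass = n * M
mass = 3.393 * 101.961
mass = 345.953673 g, rounded to 4 dp:

345.9537 g


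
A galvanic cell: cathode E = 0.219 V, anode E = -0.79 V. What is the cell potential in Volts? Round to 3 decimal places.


Standard cell potential: E_cell = E_cathode - E_anode.
E_cell = 0.219 - (-0.79)
E_cell = 1.009 V, rounded to 3 dp:

1.009 V


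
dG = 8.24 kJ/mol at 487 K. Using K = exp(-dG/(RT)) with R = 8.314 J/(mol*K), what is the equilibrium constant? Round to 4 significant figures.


dG is in kJ/mol; multiply by 1000 to match R in J/(mol*K).
RT = 8.314 * 487 = 4048.918 J/mol
exponent = -dG*1000 / (RT) = -(8.24*1000) / 4048.918 = -2.0351116
K = exp(-2.0351116)
K = 0.1306659, rounded to 4 significant figures:

0.1307


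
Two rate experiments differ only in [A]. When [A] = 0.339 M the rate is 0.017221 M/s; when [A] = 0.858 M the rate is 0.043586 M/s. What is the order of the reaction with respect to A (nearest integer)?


Rate is proportional to [A]^n, so rate2/rate1 = ([A]2/[A]1)^n. Take logs to solve for n.
rate2/rate1 = 0.043586 / 0.017221 = 2.531
[A]2/[A]1 = 0.858 / 0.339 = 2.531
n = ln(2.531) / ln(2.531) = 1.0
Nearest integer order:

1


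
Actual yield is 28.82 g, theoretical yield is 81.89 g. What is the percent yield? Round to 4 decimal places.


% yield = 100 * actual / theoretical
% yield = 100 * 28.82 / 81.89
% yield = 35.19355233 %, rounded to 4 dp:

35.1936 %


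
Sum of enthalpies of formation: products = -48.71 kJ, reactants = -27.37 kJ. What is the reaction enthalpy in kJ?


dH_rxn = sum(dH_f products) - sum(dH_f reactants)
dH_rxn = -48.71 - (-27.37)
dH_rxn = -21.34 kJ:

-21.34 kJ


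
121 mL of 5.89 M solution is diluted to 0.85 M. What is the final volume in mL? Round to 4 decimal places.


Dilution: M1*V1 = M2*V2, solve for V2.
V2 = M1*V1 / M2
V2 = 5.89 * 121 / 0.85
V2 = 712.69 / 0.85
V2 = 838.45882353 mL, rounded to 4 dp:

838.4588 mL


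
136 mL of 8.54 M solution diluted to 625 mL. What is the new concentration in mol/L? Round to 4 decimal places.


Dilution: M1*V1 = M2*V2, solve for M2.
M2 = M1*V1 / V2
M2 = 8.54 * 136 / 625
M2 = 1161.44 / 625
M2 = 1.858304 mol/L, rounded to 4 dp:

1.8583 mol/L


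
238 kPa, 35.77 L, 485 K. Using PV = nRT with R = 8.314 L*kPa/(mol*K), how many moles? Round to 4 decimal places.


PV = nRT, solve for n = PV / (RT).
PV = 238 * 35.77 = 8513.26
RT = 8.314 * 485 = 4032.29
n = 8513.26 / 4032.29
n = 2.11127176 mol, rounded to 4 dp:

2.1113 mol


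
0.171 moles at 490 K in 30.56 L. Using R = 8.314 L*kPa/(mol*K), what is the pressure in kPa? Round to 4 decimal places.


PV = nRT, solve for P = nRT / V.
nRT = 0.171 * 8.314 * 490 = 696.6301
P = 696.6301 / 30.56
P = 22.79548757 kPa, rounded to 4 dp:

22.7955 kPa


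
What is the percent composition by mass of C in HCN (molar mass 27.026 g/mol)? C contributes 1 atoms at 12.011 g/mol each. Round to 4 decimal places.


pct = 100 * (n_elem * M_elem) / M_total
mass_contribution = 1 * 12.011 = 12.011 g/mol
pct = 100 * 12.011 / 27.026
pct = 44.44238881 %, rounded to 4 dp:

44.4424 %


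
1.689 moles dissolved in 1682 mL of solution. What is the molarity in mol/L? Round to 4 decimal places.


Convert volume to liters: V_L = V_mL / 1000.
V_L = 1682 / 1000 = 1.682 L
M = n / V_L = 1.689 / 1.682
M = 1.00416171 mol/L, rounded to 4 dp:

1.0042 mol/L


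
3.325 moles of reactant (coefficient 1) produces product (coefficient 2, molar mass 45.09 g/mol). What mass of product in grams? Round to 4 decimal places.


Use the coefficient ratio to convert reactant moles to product moles, then multiply by the product's molar mass.
moles_P = moles_R * (coeff_P / coeff_R) = 3.325 * (2/1) = 6.65
mass_P = moles_P * M_P = 6.65 * 45.09
mass_P = 299.8485 g, rounded to 4 dp:

299.8485 g


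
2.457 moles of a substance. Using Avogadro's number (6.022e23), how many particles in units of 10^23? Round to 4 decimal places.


N = n * NA, then divide by 1e23 for the requested units.
N / 1e23 = n * 6.022
N / 1e23 = 2.457 * 6.022
N / 1e23 = 14.796054, rounded to 4 dp:

14.7961


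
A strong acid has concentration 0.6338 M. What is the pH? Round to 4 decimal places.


A strong acid dissociates completely, so [H+] equals the given concentration.
pH = -log10([H+]) = -log10(0.6338)
pH = 0.19804777, rounded to 4 dp:

0.1980


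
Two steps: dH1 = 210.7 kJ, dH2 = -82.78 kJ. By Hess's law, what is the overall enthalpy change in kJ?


Hess's law: enthalpy is a state function, so add the step enthalpies.
dH_total = dH1 + dH2 = 210.7 + (-82.78)
dH_total = 127.92 kJ:

127.92 kJ


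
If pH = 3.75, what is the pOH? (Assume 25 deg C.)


At 25 deg C, pH + pOH = 14.
pOH = 14 - pH = 14 - 3.75
pOH = 10.25:

10.25


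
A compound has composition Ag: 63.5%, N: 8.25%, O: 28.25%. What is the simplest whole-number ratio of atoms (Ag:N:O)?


Assume 100 g of compound, divide each mass% by atomic mass to get moles, then normalize by the smallest to get a raw atom ratio.
Moles per 100 g: Ag: 63.5/107.868 = 0.5887, N: 8.25/14.007 = 0.589, O: 28.25/15.999 = 1.7657
Raw ratio (divide by min = 0.5887): Ag: 1.0, N: 1.001, O: 2.999
Multiply by 1 to clear fractions: Ag: 1.0 ~= 1, N: 1.001 ~= 1, O: 2.999 ~= 3
Reduce by GCD to get the simplest whole-number ratio:

1:1:3


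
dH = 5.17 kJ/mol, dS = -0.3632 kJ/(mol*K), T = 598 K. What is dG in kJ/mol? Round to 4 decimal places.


Gibbs: dG = dH - T*dS (consistent units, dS already in kJ/(mol*K)).
T*dS = 598 * -0.3632 = -217.1936
dG = 5.17 - (-217.1936)
dG = 222.3636 kJ/mol, rounded to 4 dp:

222.3636 kJ/mol


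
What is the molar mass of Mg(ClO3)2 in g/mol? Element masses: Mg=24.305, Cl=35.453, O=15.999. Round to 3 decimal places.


M = sum(count * atomic_mass) over atoms.
M = 1*24.305 + 2*35.453 + 6*15.999
M = 24.305 + 70.906 + 95.994
M = 191.205 g/mol, rounded to 3 dp:

191.205 g/mol


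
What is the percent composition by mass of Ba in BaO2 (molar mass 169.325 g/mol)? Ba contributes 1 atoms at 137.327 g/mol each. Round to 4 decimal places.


pct = 100 * (n_elem * M_elem) / M_total
mass_contribution = 1 * 137.327 = 137.327 g/mol
pct = 100 * 137.327 / 169.325
pct = 81.10261332 %, rounded to 4 dp:

81.1026 %


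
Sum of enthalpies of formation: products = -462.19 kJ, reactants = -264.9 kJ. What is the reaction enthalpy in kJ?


dH_rxn = sum(dH_f products) - sum(dH_f reactants)
dH_rxn = -462.19 - (-264.9)
dH_rxn = -197.29 kJ:

-197.29 kJ


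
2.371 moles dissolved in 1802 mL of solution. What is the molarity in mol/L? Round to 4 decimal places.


Convert volume to liters: V_L = V_mL / 1000.
V_L = 1802 / 1000 = 1.802 L
M = n / V_L = 2.371 / 1.802
M = 1.31576027 mol/L, rounded to 4 dp:

1.3158 mol/L


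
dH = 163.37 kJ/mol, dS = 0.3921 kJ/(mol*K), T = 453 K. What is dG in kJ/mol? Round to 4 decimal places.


Gibbs: dG = dH - T*dS (consistent units, dS already in kJ/(mol*K)).
T*dS = 453 * 0.3921 = 177.6213
dG = 163.37 - (177.6213)
dG = -14.2513 kJ/mol, rounded to 4 dp:

-14.2513 kJ/mol


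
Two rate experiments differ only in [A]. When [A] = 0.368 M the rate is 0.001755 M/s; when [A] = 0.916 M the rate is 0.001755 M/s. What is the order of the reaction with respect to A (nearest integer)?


Rate is proportional to [A]^n, so rate2/rate1 = ([A]2/[A]1)^n. Take logs to solve for n.
rate2/rate1 = 0.001755 / 0.001755 = 1.0
[A]2/[A]1 = 0.916 / 0.368 = 2.4891
n = ln(1.0) / ln(2.4891) = 0.0
Nearest integer order:

0


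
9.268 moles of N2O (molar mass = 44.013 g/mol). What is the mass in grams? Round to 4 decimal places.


mass = n * M
mass = 9.268 * 44.013
mass = 407.912484 g, rounded to 4 dp:

407.9125 g


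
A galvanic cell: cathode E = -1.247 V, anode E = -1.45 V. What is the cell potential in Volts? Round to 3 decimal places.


Standard cell potential: E_cell = E_cathode - E_anode.
E_cell = -1.247 - (-1.45)
E_cell = 0.203 V, rounded to 3 dp:

0.203 V


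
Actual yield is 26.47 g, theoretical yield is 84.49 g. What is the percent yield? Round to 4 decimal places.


% yield = 100 * actual / theoretical
% yield = 100 * 26.47 / 84.49
% yield = 31.32915138 %, rounded to 4 dp:

31.3292 %


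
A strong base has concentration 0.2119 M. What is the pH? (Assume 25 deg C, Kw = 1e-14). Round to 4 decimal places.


A strong base dissociates completely, so [OH-] equals the given concentration.
pOH = -log10([OH-]) = -log10(0.2119) = 0.673869
pH = 14 - pOH = 14 - 0.673869
pH = 13.326131, rounded to 4 dp:

13.3261


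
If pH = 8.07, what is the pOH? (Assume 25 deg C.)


At 25 deg C, pH + pOH = 14.
pOH = 14 - pH = 14 - 8.07
pOH = 5.93:

5.93


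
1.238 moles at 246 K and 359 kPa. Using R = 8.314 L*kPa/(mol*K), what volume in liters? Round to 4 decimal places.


PV = nRT, solve for V = nRT / P.
nRT = 1.238 * 8.314 * 246 = 2532.0121
V = 2532.0121 / 359
V = 7.0529585 L, rounded to 4 dp:

7.0530 L


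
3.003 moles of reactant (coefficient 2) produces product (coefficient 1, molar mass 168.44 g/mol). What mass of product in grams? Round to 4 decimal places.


Use the coefficient ratio to convert reactant moles to product moles, then multiply by the product's molar mass.
moles_P = moles_R * (coeff_P / coeff_R) = 3.003 * (1/2) = 1.5015
mass_P = moles_P * M_P = 1.5015 * 168.44
mass_P = 252.91266 g, rounded to 4 dp:

252.9127 g


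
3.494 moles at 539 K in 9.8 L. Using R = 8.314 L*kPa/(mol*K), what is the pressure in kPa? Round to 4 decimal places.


PV = nRT, solve for P = nRT / V.
nRT = 3.494 * 8.314 * 539 = 15657.4735
P = 15657.4735 / 9.8
P = 1597.70137755 kPa, rounded to 4 dp:

1597.7014 kPa


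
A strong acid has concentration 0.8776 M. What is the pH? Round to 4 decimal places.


A strong acid dissociates completely, so [H+] equals the given concentration.
pH = -log10([H+]) = -log10(0.8776)
pH = 0.05670339, rounded to 4 dp:

0.0567


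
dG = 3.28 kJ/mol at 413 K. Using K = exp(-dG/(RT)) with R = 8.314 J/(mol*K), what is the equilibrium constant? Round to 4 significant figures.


dG is in kJ/mol; multiply by 1000 to match R in J/(mol*K).
RT = 8.314 * 413 = 3433.682 J/mol
exponent = -dG*1000 / (RT) = -(3.28*1000) / 3433.682 = -0.9552428
K = exp(-0.9552428)
K = 0.38471872, rounded to 4 significant figures:

0.3847


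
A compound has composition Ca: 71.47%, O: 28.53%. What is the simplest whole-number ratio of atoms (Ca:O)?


Assume 100 g of compound, divide each mass% by atomic mass to get moles, then normalize by the smallest to get a raw atom ratio.
Moles per 100 g: Ca: 71.47/40.078 = 1.7833, O: 28.53/15.999 = 1.7832
Raw ratio (divide by min = 1.7832): Ca: 1.0, O: 1.0
Multiply by 1 to clear fractions: Ca: 1.0 ~= 1, O: 1.0 ~= 1
Reduce by GCD to get the simplest whole-number ratio:

1:1


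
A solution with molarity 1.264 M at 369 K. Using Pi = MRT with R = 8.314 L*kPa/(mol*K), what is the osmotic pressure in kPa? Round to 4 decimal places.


Osmotic pressure (van't Hoff): Pi = M*R*T.
RT = 8.314 * 369 = 3067.866
Pi = 1.264 * 3067.866
Pi = 3877.782624 kPa, rounded to 4 dp:

3877.7826 kPa


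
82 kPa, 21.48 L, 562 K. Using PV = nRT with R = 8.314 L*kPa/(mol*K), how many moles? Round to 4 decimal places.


PV = nRT, solve for n = PV / (RT).
PV = 82 * 21.48 = 1761.36
RT = 8.314 * 562 = 4672.468
n = 1761.36 / 4672.468
n = 0.37696566 mol, rounded to 4 dp:

0.3770 mol


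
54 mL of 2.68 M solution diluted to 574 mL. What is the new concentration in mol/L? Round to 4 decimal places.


Dilution: M1*V1 = M2*V2, solve for M2.
M2 = M1*V1 / V2
M2 = 2.68 * 54 / 574
M2 = 144.72 / 574
M2 = 0.25212544 mol/L, rounded to 4 dp:

0.2521 mol/L


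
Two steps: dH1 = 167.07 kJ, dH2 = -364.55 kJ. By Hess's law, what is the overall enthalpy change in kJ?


Hess's law: enthalpy is a state function, so add the step enthalpies.
dH_total = dH1 + dH2 = 167.07 + (-364.55)
dH_total = -197.48 kJ:

-197.48 kJ
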